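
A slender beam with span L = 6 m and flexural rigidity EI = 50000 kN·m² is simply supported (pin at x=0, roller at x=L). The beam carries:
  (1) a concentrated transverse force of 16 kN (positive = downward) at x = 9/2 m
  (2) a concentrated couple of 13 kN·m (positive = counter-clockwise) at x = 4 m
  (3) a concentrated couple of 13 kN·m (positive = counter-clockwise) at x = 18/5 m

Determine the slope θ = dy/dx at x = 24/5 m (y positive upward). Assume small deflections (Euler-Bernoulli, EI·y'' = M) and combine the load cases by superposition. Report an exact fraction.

θ(24/5) = 4703/7500000 rad

Load 1 — point force P=16 kN at a=9/2 m (b=L-a=3/2):
  θ_1 = -Pa(2L²-6Lx+3x²+a²)/(6LEI)  [x>a] = -16·(9/2)·(2·6²-6·6·(24/5)+3·(24/5)²+(9/2)²)/(6·6·50000) = 1143/2500000 rad
Load 2 — applied couple M₀=13 kN·m at a=4 m (b=L-a=2):
  θ_2 = (M₀x²/(2L)-M₀(x-a)+C₁)/EI  [x>a] with C₁=M₀(3b²-L²)/(6L)=-26/3 = (13·(24/5)²/(2·6)-13·((24/5)-4)+(-26/3))/50000 = 221/1875000 rad
Load 3 — applied couple M₀=13 kN·m at a=18/5 m (b=L-a=12/5):
  θ_3 = (M₀x²/(2L)-M₀(x-a)+C₁)/EI  [x>a] with C₁=M₀(3b²-L²)/(6L)=-169/25 = (13·(24/5)²/(2·6)-13·((24/5)-(18/5))+(-169/25))/50000 = 13/250000 rad
Superposition: θ = Σ θ_i = 4703/7500000 rad ≈ 0.000627 rad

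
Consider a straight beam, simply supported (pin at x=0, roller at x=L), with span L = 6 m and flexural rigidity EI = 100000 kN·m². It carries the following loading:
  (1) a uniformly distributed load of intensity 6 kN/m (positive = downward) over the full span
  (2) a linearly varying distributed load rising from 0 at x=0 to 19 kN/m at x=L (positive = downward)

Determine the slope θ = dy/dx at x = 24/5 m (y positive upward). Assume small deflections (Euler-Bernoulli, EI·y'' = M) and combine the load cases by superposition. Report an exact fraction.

Load 1 — uniform load w=6 kN/m over full span:
  θ_1 = -w(L³-6Lx²+4x³)/(24EI) = -6·(6³-6·6·(24/5)²+4·(24/5)³)/(24·100000) = 2673/6250000 rad
Load 2 — triangular load w₀=19 kN/m (0→w₀ over full span):
  θ_2 = -w₀(7L⁴-30L²x²+15x⁴)/(360LEI) = -19·(7·6⁴-30·6²·(24/5)²+15·(24/5)⁴)/(360·6·100000) = 43149/62500000 rad
Superposition: θ = Σ θ_i = 69879/62500000 rad ≈ 0.001118 rad

θ(24/5) = 69879/62500000 rad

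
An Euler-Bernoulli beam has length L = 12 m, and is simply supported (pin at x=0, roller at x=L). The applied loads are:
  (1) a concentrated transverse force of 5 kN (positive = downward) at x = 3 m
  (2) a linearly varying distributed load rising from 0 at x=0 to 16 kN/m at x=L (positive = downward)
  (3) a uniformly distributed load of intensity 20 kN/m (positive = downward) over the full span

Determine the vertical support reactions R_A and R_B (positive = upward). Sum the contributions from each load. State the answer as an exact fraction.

R_A = 623/4 kN, R_B = 741/4 kN

Load 1 — point force P=5 kN at a=3 m (b=L-a=9):
  R_A = Pb/L = 5·9/12 = 15/4 kN
  R_B = Pa/L = 5·3/12 = 5/4 kN
Load 2 — triangular load w₀=16 kN/m (0→w₀ over full span):
  R_A = w₀L/6 = 16·12/6 = 32 kN
  R_B = w₀L/3 = 16·12/3 = 64 kN
Load 3 — uniform load w=20 kN/m over full span:
  R_A = wL/2 = 20·12/2 = 120 kN
  R_B = wL/2 = 20·12/2 = 120 kN
Superposition: R_A = 623/4 kN, R_B = 741/4 kN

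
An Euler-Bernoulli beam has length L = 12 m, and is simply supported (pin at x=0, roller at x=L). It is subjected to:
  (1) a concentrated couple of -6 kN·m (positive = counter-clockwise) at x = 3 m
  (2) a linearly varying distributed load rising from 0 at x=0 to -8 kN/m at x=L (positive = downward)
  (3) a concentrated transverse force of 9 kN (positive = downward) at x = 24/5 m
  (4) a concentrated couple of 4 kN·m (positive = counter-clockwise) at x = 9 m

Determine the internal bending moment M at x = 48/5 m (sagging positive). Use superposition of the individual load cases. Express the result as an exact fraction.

M(48/5) = -5782/125 kN·m

Load 1 — applied couple M₀=-6 kN·m at a=3 m (b=L-a=9):
  M_1 = M₀x/L - M₀  [x>a] = (-6)·(48/5)/12 - (-6) = 6/5 kN·m
Load 2 — triangular load w₀=-8 kN/m (0→w₀ over full span):
  M_2 = w₀Lx/6 - w₀x³/(6L) = (-8)·12·(48/5)/6 - (-8)·(48/5)³/(6·12) = -6912/125 kN·m
Load 3 — point force P=9 kN at a=24/5 m (b=L-a=36/5):
  M_3 = Pa(L-x)/L  [x>a] = 9·(24/5)·(12-(48/5))/12 = 216/25 kN·m
Load 4 — applied couple M₀=4 kN·m at a=9 m (b=L-a=3):
  M_4 = M₀x/L - M₀  [x>a] = 4·(48/5)/12 - 4 = -4/5 kN·m
Superposition: M = Σ M_i = -5782/125 kN·m ≈ -46.256000 kN·m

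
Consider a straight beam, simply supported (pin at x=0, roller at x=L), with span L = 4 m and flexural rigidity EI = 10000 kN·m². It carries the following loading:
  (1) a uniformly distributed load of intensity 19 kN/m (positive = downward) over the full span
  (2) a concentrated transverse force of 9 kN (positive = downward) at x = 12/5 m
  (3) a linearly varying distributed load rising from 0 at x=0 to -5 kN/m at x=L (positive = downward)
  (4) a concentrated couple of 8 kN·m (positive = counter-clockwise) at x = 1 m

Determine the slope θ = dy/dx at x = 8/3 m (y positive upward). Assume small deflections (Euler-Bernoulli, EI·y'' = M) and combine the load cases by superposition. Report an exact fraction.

θ(8/3) = 706511/303750000 rad

Load 1 — uniform load w=19 kN/m over full span:
  θ_1 = -w(L³-6Lx²+4x³)/(24EI) = -19·(4³-6·4·(8/3)²+4·(8/3)³)/(24·10000) = 247/101250 rad
Load 2 — point force P=9 kN at a=12/5 m (b=L-a=8/5):
  θ_2 = -Pa(2L²-6Lx+3x²+a²)/(6LEI)  [x>a] = -9·(12/5)·(2·4²-6·4·(8/3)+3·(8/3)²+(12/5)²)/(6·4·10000) = 69/156250 rad
Load 3 — triangular load w₀=-5 kN/m (0→w₀ over full span):
  θ_3 = -w₀(7L⁴-30L²x²+15x⁴)/(360LEI) = -(-5)·(7·4⁴-30·4²·(8/3)²+15·(8/3)⁴)/(360·4·10000) = -91/303750 rad
Load 4 — applied couple M₀=8 kN·m at a=1 m (b=L-a=3):
  θ_4 = (M₀x²/(2L)-M₀(x-a)+C₁)/EI  [x>a] with C₁=M₀(3b²-L²)/(6L)=11/3 = (8·(8/3)²/(2·4)-8·((8/3)-1)+(11/3))/10000 = -23/90000 rad
Superposition: θ = Σ θ_i = 706511/303750000 rad ≈ 0.002326 rad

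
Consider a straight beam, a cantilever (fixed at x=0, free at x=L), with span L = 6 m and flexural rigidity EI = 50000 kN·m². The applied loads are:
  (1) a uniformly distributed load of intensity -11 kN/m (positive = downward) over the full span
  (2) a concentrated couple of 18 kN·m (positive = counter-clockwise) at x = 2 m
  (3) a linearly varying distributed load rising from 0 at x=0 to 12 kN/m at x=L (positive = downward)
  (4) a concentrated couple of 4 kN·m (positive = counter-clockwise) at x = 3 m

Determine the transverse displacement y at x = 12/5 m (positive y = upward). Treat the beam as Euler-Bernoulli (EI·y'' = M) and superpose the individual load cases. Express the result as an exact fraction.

y(12/5) = 633591/195312500 m

Load 1 — uniform load w=-11 kN/m over full span:
  y_1 = -wx²(x²-4Lx+6L²)/(24EI) = -(-11)·(12/5)²·((12/5)²-4·6·(12/5)+6·6²)/(24·50000) = 16929/1953125 m
Load 2 — applied couple M₀=18 kN·m at a=2 m (b=L-a=4):
  y_2 = M₀a(2x-a)/(2EI)  [x>a] = 18·2·(2·(12/5)-2)/(2·50000) = 63/62500 m
Load 3 — triangular load w₀=12 kN/m (0→w₀ over full span):
  y_3 = (w₀Lx³/12-w₀L²x²/6-w₀x⁵/(120L))/EI = (12·6·(12/5)³/12-12·6²·(12/5)²/6-12·(12/5)⁵/(120·6))/50000 = -325296/48828125 m
Load 4 — applied couple M₀=4 kN·m at a=3 m (b=L-a=3):
  y_4 = M₀x²/(2EI)  [x≤a] = 4·(12/5)²/(2·50000) = 18/78125 m
Superposition: y = Σ y_i = 633591/195312500 m ≈ 0.003244 m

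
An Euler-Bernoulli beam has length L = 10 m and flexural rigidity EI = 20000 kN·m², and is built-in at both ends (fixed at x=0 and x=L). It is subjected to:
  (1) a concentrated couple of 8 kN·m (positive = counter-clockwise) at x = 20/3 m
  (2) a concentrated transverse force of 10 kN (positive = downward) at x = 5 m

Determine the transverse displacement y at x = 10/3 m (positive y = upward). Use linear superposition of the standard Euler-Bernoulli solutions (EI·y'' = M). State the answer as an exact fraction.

Load 1 — applied couple M₀=8 kN·m at a=20/3 m (b=L-a=10/3):
  y_1 = (R_Ax³/6 - M_Ax²/2)/EI  [x≤a] with R_A=16/15, M_A=8/3 = ((16/15)·(10/3)³/6 - (8/3)·(10/3)²/2)/20000 = -1/2430 m
Load 2 — point force P=10 kN at a=5 m (b=L-a=5):
  y_2 = -Pb²x²(3aL-(3a+b)x)/(6L³EI)  [x≤a] = -10·5²·(10/3)²·(3·5·10-(3·5+5)·(10/3))/(6·10³·20000) = -5/2592 m
Superposition: y = Σ y_i = -91/38880 m ≈ -0.002341 m

y(10/3) = -91/38880 m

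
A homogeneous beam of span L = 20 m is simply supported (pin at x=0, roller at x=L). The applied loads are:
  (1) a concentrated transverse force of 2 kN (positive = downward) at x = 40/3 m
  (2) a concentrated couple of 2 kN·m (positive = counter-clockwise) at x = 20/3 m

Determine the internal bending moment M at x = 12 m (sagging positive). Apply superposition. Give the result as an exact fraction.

M(12) = 36/5 kN·m

Load 1 — point force P=2 kN at a=40/3 m (b=L-a=20/3):
  M_1 = Pbx/L  [x≤a] = 2·(20/3)·12/20 = 8 kN·m
Load 2 — applied couple M₀=2 kN·m at a=20/3 m (b=L-a=40/3):
  M_2 = M₀x/L - M₀  [x>a] = 2·12/20 - 2 = -4/5 kN·m
Superposition: M = Σ M_i = 36/5 kN·m ≈ 7.200000 kN·m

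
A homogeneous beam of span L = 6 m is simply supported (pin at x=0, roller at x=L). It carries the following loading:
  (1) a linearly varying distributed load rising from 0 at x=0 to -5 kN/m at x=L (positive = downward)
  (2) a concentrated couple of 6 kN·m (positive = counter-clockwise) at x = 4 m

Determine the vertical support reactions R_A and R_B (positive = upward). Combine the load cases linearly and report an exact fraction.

R_A = -4 kN, R_B = -11 kN

Load 1 — triangular load w₀=-5 kN/m (0→w₀ over full span):
  R_A = w₀L/6 = (-5)·6/6 = -5 kN
  R_B = w₀L/3 = (-5)·6/3 = -10 kN
Load 2 — applied couple M₀=6 kN·m at a=4 m (b=L-a=2):
  R_A = M₀/L = 6/6 = 1 kN
  R_B = -M₀/L = -6/6 = -1 kN
Superposition: R_A = -4 kN, R_B = -11 kN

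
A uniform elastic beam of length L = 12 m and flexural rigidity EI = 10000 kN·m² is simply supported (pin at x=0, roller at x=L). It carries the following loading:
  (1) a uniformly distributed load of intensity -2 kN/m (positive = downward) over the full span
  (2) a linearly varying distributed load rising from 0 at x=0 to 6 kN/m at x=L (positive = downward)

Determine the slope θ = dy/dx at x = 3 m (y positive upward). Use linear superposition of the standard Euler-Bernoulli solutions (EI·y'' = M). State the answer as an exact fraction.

θ(3) = -4023/800000 rad

Load 1 — uniform load w=-2 kN/m over full span:
  θ_1 = -w(L³-6Lx²+4x³)/(24EI) = -(-2)·(12³-6·12·3²+4·3³)/(24·10000) = 99/10000 rad
Load 2 — triangular load w₀=6 kN/m (0→w₀ over full span):
  θ_2 = -w₀(7L⁴-30L²x²+15x⁴)/(360LEI) = -6·(7·12⁴-30·12²·3²+15·3⁴)/(360·12·10000) = -11943/800000 rad
Superposition: θ = Σ θ_i = -4023/800000 rad ≈ -0.005029 rad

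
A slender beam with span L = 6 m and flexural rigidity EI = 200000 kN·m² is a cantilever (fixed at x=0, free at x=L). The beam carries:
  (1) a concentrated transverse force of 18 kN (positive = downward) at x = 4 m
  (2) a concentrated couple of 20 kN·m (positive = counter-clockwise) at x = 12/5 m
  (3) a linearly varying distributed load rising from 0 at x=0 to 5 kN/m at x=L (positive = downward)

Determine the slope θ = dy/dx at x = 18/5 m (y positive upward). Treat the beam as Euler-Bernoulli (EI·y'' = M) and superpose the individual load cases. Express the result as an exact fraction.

Load 1 — point force P=18 kN at a=4 m (b=L-a=2):
  θ_1 = -Px(2a-x)/(2EI)  [x≤a] = -18·(18/5)·(2·4-(18/5))/(2·200000) = -891/1250000 rad
Load 2 — applied couple M₀=20 kN·m at a=12/5 m (b=L-a=18/5):
  θ_2 = M₀a/EI  [x>a] = 20·(12/5)/200000 = 3/12500 rad
Load 3 — triangular load w₀=5 kN/m (0→w₀ over full span):
  θ_3 = (w₀Lx²/4-w₀L²x/3-w₀x⁴/(24L))/EI = (5·6·(18/5)²/4-5·6²·(18/5)/3-5·(18/5)⁴/(24·6))/200000 = -15579/25000000 rad
Superposition: θ = Σ θ_i = -27399/25000000 rad ≈ -0.001096 rad

θ(18/5) = -27399/25000000 rad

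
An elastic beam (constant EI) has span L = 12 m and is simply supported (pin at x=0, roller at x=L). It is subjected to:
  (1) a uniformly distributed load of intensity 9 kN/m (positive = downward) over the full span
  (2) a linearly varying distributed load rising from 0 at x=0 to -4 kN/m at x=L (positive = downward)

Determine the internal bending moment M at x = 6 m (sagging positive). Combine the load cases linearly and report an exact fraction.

Load 1 — uniform load w=9 kN/m over full span:
  M_1 = wx(L-x)/2 = 9·6·(12-6)/2 = 162 kN·m
Load 2 — triangular load w₀=-4 kN/m (0→w₀ over full span):
  M_2 = w₀Lx/6 - w₀x³/(6L) = (-4)·12·6/6 - (-4)·6³/(6·12) = -36 kN·m
Superposition: M = Σ M_i = 126 kN·m ≈ 126.000000 kN·m

M(6) = 126 kN·m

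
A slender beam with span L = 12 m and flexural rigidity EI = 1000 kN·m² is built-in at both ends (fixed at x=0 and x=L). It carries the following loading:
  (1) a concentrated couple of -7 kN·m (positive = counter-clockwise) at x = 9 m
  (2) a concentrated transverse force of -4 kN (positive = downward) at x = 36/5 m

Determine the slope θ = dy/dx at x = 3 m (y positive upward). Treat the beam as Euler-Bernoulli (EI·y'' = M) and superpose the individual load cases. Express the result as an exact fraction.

Load 1 — applied couple M₀=-7 kN·m at a=9 m (b=L-a=3):
  θ_1 = (R_Ax²/2 - M_Ax)/EI  [x≤a] with R_A=-21/32, M_A=-35/16 = ((-21/32)·3²/2 - (-35/16)·3)/1000 = 231/64000 rad
Load 2 — point force P=-4 kN at a=36/5 m (b=L-a=24/5):
  θ_2 = -Pb²x(2aL-(3a+b)x)/(2L³EI)  [x≤a] = -(-4)·(24/5)²·3·(2·(36/5)·12-(3·(36/5)+(24/5))·3)/(2·12³·1000) = 117/15625 rad
Superposition: θ = Σ θ_i = 88779/8000000 rad ≈ 0.011097 rad

θ(3) = 88779/8000000 rad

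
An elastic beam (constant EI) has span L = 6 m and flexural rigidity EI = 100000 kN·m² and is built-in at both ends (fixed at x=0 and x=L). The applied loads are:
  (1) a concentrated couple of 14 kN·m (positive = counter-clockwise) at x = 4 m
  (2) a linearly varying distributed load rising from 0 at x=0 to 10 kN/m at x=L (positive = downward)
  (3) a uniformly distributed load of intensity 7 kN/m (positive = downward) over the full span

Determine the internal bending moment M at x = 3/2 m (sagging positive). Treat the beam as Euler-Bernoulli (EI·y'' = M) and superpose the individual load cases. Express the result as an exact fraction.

Load 1 — applied couple M₀=14 kN·m at a=4 m (b=L-a=2):
  M_1 = R_Ax - M_A  [x≤a] with R_A=28/9, M_A=14/3 = (28/9)·(3/2) - (14/3) = 0 kN·m
Load 2 — triangular load w₀=10 kN/m (0→w₀ over full span):
  M_2 = 3w₀Lx/20 - w₀L²/30 - w₀x³/(6L) = 3·10·6·(3/2)/20 - 10·6²/30 - 10·(3/2)³/(6·6) = 9/16 kN·m
Load 3 — uniform load w=7 kN/m over full span:
  M_3 = wLx/2 - wL²/12 - wx²/2 = 7·6·(3/2)/2 - 7·6²/12 - 7·(3/2)²/2 = 21/8 kN·m
Superposition: M = Σ M_i = 51/16 kN·m ≈ 3.187500 kN·m

M(3/2) = 51/16 kN·m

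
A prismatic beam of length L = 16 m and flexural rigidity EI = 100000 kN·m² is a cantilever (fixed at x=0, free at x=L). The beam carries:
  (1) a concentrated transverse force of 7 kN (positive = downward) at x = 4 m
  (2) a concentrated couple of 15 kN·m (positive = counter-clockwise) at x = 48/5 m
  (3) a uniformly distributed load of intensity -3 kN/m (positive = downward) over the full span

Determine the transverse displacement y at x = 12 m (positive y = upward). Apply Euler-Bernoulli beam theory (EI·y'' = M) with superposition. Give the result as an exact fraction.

y(12) = 7901/46875 m

Load 1 — point force P=7 kN at a=4 m (b=L-a=12):
  y_1 = -Pa²(3x-a)/(6EI)  [x>a] = -7·4²·(3·12-4)/(6·100000) = -56/9375 m
Load 2 — applied couple M₀=15 kN·m at a=48/5 m (b=L-a=32/5):
  y_2 = M₀a(2x-a)/(2EI)  [x>a] = 15·(48/5)·(2·12-(48/5))/(2·100000) = 162/15625 m
Load 3 — uniform load w=-3 kN/m over full span:
  y_3 = -wx²(x²-4Lx+6L²)/(24EI) = -(-3)·12²·(12²-4·16·12+6·16²)/(24·100000) = 513/3125 m
Superposition: y = Σ y_i = 7901/46875 m ≈ 0.168555 m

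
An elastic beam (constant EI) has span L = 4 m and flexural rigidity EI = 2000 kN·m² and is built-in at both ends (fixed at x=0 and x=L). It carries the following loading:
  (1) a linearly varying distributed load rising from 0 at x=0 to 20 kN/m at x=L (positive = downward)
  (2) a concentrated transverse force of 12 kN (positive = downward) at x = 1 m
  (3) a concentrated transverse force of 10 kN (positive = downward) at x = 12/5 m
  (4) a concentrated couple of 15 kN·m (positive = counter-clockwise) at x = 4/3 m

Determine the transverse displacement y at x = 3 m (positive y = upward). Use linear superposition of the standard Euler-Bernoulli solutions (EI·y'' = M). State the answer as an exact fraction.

Load 1 — triangular load w₀=20 kN/m (0→w₀ over full span):
  y_1 = -w₀x²(L-x)²(x+2L)/(120LEI) = -20·3²·(4-3)²·(3+2·4)/(120·4·2000) = -33/16000 m
Load 2 — point force P=12 kN at a=1 m (b=L-a=3):
  y_2 = -Pa²(L-x)²(3bL-(3b+a)(L-x))/(6L³EI)  [x>a] = -12·1²·(4-3)²·(3·3·4-(3·3+1)·(4-3))/(6·4³·2000) = -13/32000 m
Load 3 — point force P=10 kN at a=12/5 m (b=L-a=8/5):
  y_3 = -Pa²(L-x)²(3bL-(3b+a)(L-x))/(6L³EI)  [x>a] = -10·(12/5)²·(4-3)²·(3·(8/5)·4-(3·(8/5)+(12/5))·(4-3))/(6·4³·2000) = -9/10000 m
Load 4 — applied couple M₀=15 kN·m at a=4/3 m (b=L-a=8/3):
  y_4 = (R_Ax³/6 - M_Ax²/2 - M₀(x-a)²/2)/EI  [x>a] with R_A=5, M_A=0 = (5·3³/6 - 0·3²/2 - 15·(3-(4/3))²/2)/2000 = 1/1200 m
Superposition: y = Σ y_i = -1217/480000 m ≈ -0.002535 m

y(3) = -1217/480000 m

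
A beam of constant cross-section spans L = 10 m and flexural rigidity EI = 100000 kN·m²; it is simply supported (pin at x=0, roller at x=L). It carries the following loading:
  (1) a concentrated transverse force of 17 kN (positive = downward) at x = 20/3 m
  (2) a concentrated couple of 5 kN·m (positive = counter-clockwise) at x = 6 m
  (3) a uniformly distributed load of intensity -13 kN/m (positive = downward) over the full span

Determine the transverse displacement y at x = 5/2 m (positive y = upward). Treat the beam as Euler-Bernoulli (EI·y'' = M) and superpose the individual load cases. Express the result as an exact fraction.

y(5/2) = 2076511/207360000 m

Load 1 — point force P=17 kN at a=20/3 m (b=L-a=10/3):
  y_1 = -Pbx(L²-b²-x²)/(6LEI)  [x≤a] = -17·(10/3)·(5/2)·(10²-(10/3)²-(5/2)²)/(6·10·100000) = -2023/1036800 m
Load 2 — applied couple M₀=5 kN·m at a=6 m (b=L-a=4):
  y_2 = (M₀x³/(6L)+C₁x)/EI  [x≤a] with C₁=M₀(3b²-L²)/(6L)=-13/3 = (5·(5/2)³/(6·10)+(-13/3)·(5/2))/100000 = -61/640000 m
Load 3 — uniform load w=-13 kN/m over full span:
  y_3 = -wx(L³-2Lx²+x³)/(24EI) = -(-13)·(5/2)·(10³-2·10·(5/2)²+(5/2)³)/(24·100000) = 247/20480 m
Superposition: y = Σ y_i = 2076511/207360000 m ≈ 0.010014 m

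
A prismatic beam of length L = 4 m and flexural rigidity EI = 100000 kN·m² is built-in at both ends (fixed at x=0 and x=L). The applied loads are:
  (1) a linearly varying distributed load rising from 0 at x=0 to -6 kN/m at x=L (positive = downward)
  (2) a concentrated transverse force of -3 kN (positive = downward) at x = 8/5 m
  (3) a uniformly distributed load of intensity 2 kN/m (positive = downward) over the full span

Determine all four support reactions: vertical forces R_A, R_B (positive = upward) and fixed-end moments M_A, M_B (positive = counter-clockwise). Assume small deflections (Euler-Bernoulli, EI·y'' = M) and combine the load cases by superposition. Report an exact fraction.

R_A = -193/125 kN, M_A = -848/375 kN·m, R_B = -682/125 kN, M_B = 1232/375 kN·m

Load 1 — triangular load w₀=-6 kN/m (0→w₀ over full span):
  R_A = 3w₀L/20 = 3·(-6)·4/20 = -18/5 kN
  M_A = w₀L²/30 = (-6)·4²/30 = -16/5 kN·m
  R_B = 7w₀L/20 = 7·(-6)·4/20 = -42/5 kN
  M_B = -w₀L²/20 = -(-6)·4²/20 = 24/5 kN·m
Load 2 — point force P=-3 kN at a=8/5 m (b=L-a=12/5):
  R_A = Pb²(3a+b)/L³ = (-3)·(12/5)²·(3·(8/5)+(12/5))/4³ = -243/125 kN
  M_A = Pab²/L² = (-3)·(8/5)·(12/5)²/4² = -216/125 kN·m
  R_B = Pa²(a+3b)/L³ = (-3)·(8/5)²·((8/5)+3·(12/5))/4³ = -132/125 kN
  M_B = -Pa²b/L² = -(-3)·(8/5)²·(12/5)/4² = 144/125 kN·m
Load 3 — uniform load w=2 kN/m over full span:
  R_A = wL/2 = 2·4/2 = 4 kN
  M_A = wL²/12 = 2·4²/12 = 8/3 kN·m
  R_B = wL/2 = 2·4/2 = 4 kN
  M_B = -wL²/12 = -2·4²/12 = -8/3 kN·m
Superposition: R_A = -193/125 kN, M_A = -848/375 kN·m, R_B = -682/125 kN, M_B = 1232/375 kN·m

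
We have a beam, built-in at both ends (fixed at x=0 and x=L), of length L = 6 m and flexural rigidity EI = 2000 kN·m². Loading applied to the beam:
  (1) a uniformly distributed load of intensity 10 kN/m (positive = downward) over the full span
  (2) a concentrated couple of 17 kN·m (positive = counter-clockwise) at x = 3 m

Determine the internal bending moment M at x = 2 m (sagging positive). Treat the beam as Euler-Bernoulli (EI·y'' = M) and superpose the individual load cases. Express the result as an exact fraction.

M(2) = 57/4 kN·m

Load 1 — uniform load w=10 kN/m over full span:
  M_1 = wLx/2 - wL²/12 - wx²/2 = 10·6·2/2 - 10·6²/12 - 10·2²/2 = 10 kN·m
Load 2 — applied couple M₀=17 kN·m at a=3 m (b=L-a=3):
  M_2 = R_Ax - M_A  [x≤a] with R_A=17/4, M_A=17/4 = (17/4)·2 - (17/4) = 17/4 kN·m
Superposition: M = Σ M_i = 57/4 kN·m ≈ 14.250000 kN·m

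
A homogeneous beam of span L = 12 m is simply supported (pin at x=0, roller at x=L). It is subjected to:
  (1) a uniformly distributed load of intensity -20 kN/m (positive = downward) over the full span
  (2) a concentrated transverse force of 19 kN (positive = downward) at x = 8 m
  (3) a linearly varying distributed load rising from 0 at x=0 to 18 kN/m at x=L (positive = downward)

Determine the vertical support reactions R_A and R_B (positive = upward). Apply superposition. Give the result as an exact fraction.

R_A = -233/3 kN, R_B = -106/3 kN

Load 1 — uniform load w=-20 kN/m over full span:
  R_A = wL/2 = (-20)·12/2 = -120 kN
  R_B = wL/2 = (-20)·12/2 = -120 kN
Load 2 — point force P=19 kN at a=8 m (b=L-a=4):
  R_A = Pb/L = 19·4/12 = 19/3 kN
  R_B = Pa/L = 19·8/12 = 38/3 kN
Load 3 — triangular load w₀=18 kN/m (0→w₀ over full span):
  R_A = w₀L/6 = 18·12/6 = 36 kN
  R_B = w₀L/3 = 18·12/3 = 72 kN
Superposition: R_A = -233/3 kN, R_B = -106/3 kN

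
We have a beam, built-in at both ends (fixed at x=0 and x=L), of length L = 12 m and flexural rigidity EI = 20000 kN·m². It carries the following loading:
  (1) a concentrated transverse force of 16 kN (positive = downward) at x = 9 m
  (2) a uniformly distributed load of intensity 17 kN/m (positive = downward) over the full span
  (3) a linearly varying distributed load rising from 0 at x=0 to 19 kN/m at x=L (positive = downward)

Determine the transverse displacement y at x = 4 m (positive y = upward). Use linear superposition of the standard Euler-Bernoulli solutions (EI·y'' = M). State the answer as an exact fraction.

Load 1 — point force P=16 kN at a=9 m (b=L-a=3):
  y_1 = -Pb²x²(3aL-(3a+b)x)/(6L³EI)  [x≤a] = -16·3²·4²·(3·9·12-(3·9+3)·4)/(6·12³·20000) = -17/7500 m
Load 2 — uniform load w=17 kN/m over full span:
  y_2 = -wx²(L-x)²/(24EI) = -17·4²·(12-4)²/(24·20000) = -68/1875 m
Load 3 — triangular load w₀=19 kN/m (0→w₀ over full span):
  y_3 = -w₀x²(L-x)²(x+2L)/(120LEI) = -19·4²·(12-4)²·(4+2·12)/(120·12·20000) = -532/28125 m
Superposition: y = Σ y_i = -6463/112500 m ≈ -0.057449 m

y(4) = -6463/112500 m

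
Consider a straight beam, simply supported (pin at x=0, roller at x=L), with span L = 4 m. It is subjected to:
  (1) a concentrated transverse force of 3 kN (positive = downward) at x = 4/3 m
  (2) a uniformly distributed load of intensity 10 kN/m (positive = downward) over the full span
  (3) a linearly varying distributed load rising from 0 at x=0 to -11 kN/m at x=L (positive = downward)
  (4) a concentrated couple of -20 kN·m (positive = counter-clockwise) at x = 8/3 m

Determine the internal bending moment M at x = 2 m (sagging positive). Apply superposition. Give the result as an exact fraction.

Load 1 — point force P=3 kN at a=4/3 m (b=L-a=8/3):
  M_1 = Pa(L-x)/L  [x>a] = 3·(4/3)·(4-2)/4 = 2 kN·m
Load 2 — uniform load w=10 kN/m over full span:
  M_2 = wx(L-x)/2 = 10·2·(4-2)/2 = 20 kN·m
Load 3 — triangular load w₀=-11 kN/m (0→w₀ over full span):
  M_3 = w₀Lx/6 - w₀x³/(6L) = (-11)·4·2/6 - (-11)·2³/(6·4) = -11 kN·m
Load 4 — applied couple M₀=-20 kN·m at a=8/3 m (b=L-a=4/3):
  M_4 = M₀x/L  [x≤a] = (-20)·2/4 = -10 kN·m
Superposition: M = Σ M_i = 1 kN·m ≈ 1.000000 kN·m

M(2) = 1 kN·m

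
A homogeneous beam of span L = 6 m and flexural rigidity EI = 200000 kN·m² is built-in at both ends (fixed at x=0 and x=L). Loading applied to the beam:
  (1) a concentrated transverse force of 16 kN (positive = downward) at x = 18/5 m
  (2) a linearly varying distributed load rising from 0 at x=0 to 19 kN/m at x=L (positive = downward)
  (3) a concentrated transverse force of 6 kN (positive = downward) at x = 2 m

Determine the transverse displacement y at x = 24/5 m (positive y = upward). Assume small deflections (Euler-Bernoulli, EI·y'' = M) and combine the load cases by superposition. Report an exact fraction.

y(24/5) = -45211/390625000 m

Load 1 — point force P=16 kN at a=18/5 m (b=L-a=12/5):
  y_1 = -Pa²(L-x)²(3bL-(3b+a)(L-x))/(6L³EI)  [x>a] = -16·(18/5)²·(6-(24/5))²·(3·(12/5)·6-(3·(12/5)+(18/5))·(6-(24/5)))/(6·6³·200000) = -1701/48828125 m
Load 2 — triangular load w₀=19 kN/m (0→w₀ over full span):
  y_2 = -w₀x²(L-x)²(x+2L)/(120LEI) = -19·(24/5)²·(6-(24/5))²·((24/5)+2·6)/(120·6·200000) = -3591/48828125 m
Load 3 — point force P=6 kN at a=2 m (b=L-a=4):
  y_3 = -Pa²(L-x)²(3bL-(3b+a)(L-x))/(6L³EI)  [x>a] = -6·2²·(6-(24/5))²·(3·4·6-(3·4+2)·(6-(24/5)))/(6·6³·200000) = -23/3125000 m
Superposition: y = Σ y_i = -45211/390625000 m ≈ -0.000116 m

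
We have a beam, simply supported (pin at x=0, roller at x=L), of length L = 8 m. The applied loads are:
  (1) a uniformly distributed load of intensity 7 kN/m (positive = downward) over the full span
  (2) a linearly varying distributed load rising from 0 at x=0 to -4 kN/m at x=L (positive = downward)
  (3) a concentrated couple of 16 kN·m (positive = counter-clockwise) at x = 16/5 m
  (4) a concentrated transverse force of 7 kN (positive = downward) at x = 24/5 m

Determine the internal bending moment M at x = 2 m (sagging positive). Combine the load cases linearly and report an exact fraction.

Load 1 — uniform load w=7 kN/m over full span:
  M_1 = wx(L-x)/2 = 7·2·(8-2)/2 = 42 kN·m
Load 2 — triangular load w₀=-4 kN/m (0→w₀ over full span):
  M_2 = w₀Lx/6 - w₀x³/(6L) = (-4)·8·2/6 - (-4)·2³/(6·8) = -10 kN·m
Load 3 — applied couple M₀=16 kN·m at a=16/5 m (b=L-a=24/5):
  M_3 = M₀x/L  [x≤a] = 16·2/8 = 4 kN·m
Load 4 — point force P=7 kN at a=24/5 m (b=L-a=16/5):
  M_4 = Pbx/L  [x≤a] = 7·(16/5)·2/8 = 28/5 kN·m
Superposition: M = Σ M_i = 208/5 kN·m ≈ 41.600000 kN·m

M(2) = 208/5 kN·m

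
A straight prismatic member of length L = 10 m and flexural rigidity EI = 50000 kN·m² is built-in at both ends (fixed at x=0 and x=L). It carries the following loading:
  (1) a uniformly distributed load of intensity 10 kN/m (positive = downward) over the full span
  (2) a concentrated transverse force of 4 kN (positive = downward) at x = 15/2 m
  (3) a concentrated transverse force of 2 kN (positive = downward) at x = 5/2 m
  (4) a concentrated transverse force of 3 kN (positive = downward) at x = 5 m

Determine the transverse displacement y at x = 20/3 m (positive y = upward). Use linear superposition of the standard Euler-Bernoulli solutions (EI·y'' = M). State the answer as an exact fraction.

Load 1 — uniform load w=10 kN/m over full span:
  y_1 = -wx²(L-x)²/(24EI) = -10·(20/3)²·(10-(20/3))²/(24·50000) = -1/243 m
Load 2 — point force P=4 kN at a=15/2 m (b=L-a=5/2):
  y_2 = -Pb²x²(3aL-(3a+b)x)/(6L³EI)  [x≤a] = -4·(5/2)²·(20/3)²·(3·(15/2)·10-(3·(15/2)+(5/2))·(20/3))/(6·10³·50000) = -7/32400 m
Load 3 — point force P=2 kN at a=5/2 m (b=L-a=15/2):
  y_3 = -Pa²(L-x)²(3bL-(3b+a)(L-x))/(6L³EI)  [x>a] = -2·(5/2)²·(10-(20/3))²·(3·(15/2)·10-(3·(15/2)+(5/2))·(10-(20/3)))/(6·10³·50000) = -17/259200 m
Load 4 — point force P=3 kN at a=5 m (b=L-a=5):
  y_4 = -Pa²(L-x)²(3bL-(3b+a)(L-x))/(6L³EI)  [x>a] = -3·5²·(10-(20/3))²·(3·5·10-(3·5+5)·(10-(20/3)))/(6·10³·50000) = -1/4320 m
Superposition: y = Σ y_i = -3599/777600 m ≈ -0.004628 m

y(20/3) = -3599/777600 m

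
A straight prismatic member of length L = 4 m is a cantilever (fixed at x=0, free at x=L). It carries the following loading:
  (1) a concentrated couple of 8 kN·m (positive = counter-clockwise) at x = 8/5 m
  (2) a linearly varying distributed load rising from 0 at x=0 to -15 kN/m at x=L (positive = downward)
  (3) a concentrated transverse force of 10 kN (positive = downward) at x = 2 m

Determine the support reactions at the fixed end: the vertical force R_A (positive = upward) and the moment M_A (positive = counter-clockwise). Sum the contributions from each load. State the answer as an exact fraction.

R_A = -20 kN, M_A = -68 kN·m

Load 1 — applied couple M₀=8 kN·m at a=8/5 m (b=L-a=12/5):
  R_A = 0 kN
  M_A = -M₀ = -8 kN·m
Load 2 — triangular load w₀=-15 kN/m (0→w₀ over full span):
  R_A = w₀L/2 = (-15)·4/2 = -30 kN
  M_A = w₀L²/3 = (-15)·4²/3 = -80 kN·m
Load 3 — point force P=10 kN at a=2 m (b=L-a=2):
  R_A = P = 10 kN
  M_A = Pa = 10·2 = 20 kN·m
Superposition: R_A = -20 kN, M_A = -68 kN·m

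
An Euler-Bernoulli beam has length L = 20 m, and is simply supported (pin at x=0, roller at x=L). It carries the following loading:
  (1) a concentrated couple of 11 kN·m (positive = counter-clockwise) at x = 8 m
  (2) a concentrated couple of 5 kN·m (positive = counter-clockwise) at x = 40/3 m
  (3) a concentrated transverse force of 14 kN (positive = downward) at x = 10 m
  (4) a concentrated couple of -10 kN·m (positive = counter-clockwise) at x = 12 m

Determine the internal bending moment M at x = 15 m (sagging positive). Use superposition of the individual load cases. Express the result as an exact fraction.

Load 1 — applied couple M₀=11 kN·m at a=8 m (b=L-a=12):
  M_1 = M₀x/L - M₀  [x>a] = 11·15/20 - 11 = -11/4 kN·m
Load 2 — applied couple M₀=5 kN·m at a=40/3 m (b=L-a=20/3):
  M_2 = M₀x/L - M₀  [x>a] = 5·15/20 - 5 = -5/4 kN·m
Load 3 — point force P=14 kN at a=10 m (b=L-a=10):
  M_3 = Pa(L-x)/L  [x>a] = 14·10·(20-15)/20 = 35 kN·m
Load 4 — applied couple M₀=-10 kN·m at a=12 m (b=L-a=8):
  M_4 = M₀x/L - M₀  [x>a] = (-10)·15/20 - (-10) = 5/2 kN·m
Superposition: M = Σ M_i = 67/2 kN·m ≈ 33.500000 kN·m

M(15) = 67/2 kN·m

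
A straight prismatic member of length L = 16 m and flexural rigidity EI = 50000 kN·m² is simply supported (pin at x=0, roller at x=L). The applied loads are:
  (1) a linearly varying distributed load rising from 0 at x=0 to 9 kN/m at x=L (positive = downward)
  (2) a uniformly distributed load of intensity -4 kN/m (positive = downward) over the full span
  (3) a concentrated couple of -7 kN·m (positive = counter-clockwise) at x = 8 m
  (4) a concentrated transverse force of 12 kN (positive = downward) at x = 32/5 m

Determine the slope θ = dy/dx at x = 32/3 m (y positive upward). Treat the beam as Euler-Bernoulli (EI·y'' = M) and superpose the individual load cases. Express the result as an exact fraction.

Load 1 — triangular load w₀=9 kN/m (0→w₀ over full span):
  θ_1 = -w₀(7L⁴-30L²x²+15x⁴)/(360LEI) = -9·(7·16⁴-30·16²·(32/3)²+15·(32/3)⁴)/(360·16·50000) = 2912/421875 rad
Load 2 — uniform load w=-4 kN/m over full span:
  θ_2 = -w(L³-6Lx²+4x³)/(24EI) = -(-4)·(16³-6·16·(32/3)²+4·(32/3)³)/(24·50000) = -1664/253125 rad
Load 3 — applied couple M₀=-7 kN·m at a=8 m (b=L-a=8):
  θ_3 = (M₀x²/(2L)-M₀(x-a)+C₁)/EI  [x>a] with C₁=M₀(3b²-L²)/(6L)=14/3 = ((-7)·(32/3)²/(2·16)-(-7)·((32/3)-8)+(14/3))/50000 = -7/225000 rad
Load 4 — point force P=12 kN at a=32/5 m (b=L-a=48/5):
  θ_4 = -Pa(2L²-6Lx+3x²+a²)/(6LEI)  [x>a] = -12·(32/5)·(2·16²-6·16·(32/3)+3·(32/3)²+(32/5)²)/(6·16·50000) = 2432/1171875 rad
Superposition: θ = Σ θ_i = 600637/253125000 rad ≈ 0.002373 rad

θ(32/3) = 600637/253125000 rad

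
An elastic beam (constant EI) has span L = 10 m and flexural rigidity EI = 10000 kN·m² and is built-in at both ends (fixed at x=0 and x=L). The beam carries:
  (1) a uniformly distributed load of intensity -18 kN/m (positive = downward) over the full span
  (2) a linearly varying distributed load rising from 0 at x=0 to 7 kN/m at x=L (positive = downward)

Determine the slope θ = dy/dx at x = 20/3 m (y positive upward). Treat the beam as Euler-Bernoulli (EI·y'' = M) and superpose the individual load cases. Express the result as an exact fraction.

θ(20/3) = -221/24300 rad

Load 1 — uniform load w=-18 kN/m over full span:
  θ_1 = -wx(L-x)(L-2x)/(12EI) = -(-18)·(20/3)·(10-(20/3))·(10-2·(20/3))/(12·10000) = -1/90 rad
Load 2 — triangular load w₀=7 kN/m (0→w₀ over full span):
  θ_2 = -w₀(2x(L-x)(L-2x)(x+2L)+x²(L-x)²)/(120LEI) = -7·(2·(20/3)·(10-(20/3))·(10-2·(20/3))·((20/3)+2·10)+(20/3)²·(10-(20/3))²)/(120·10·10000) = 49/24300 rad
Superposition: θ = Σ θ_i = -221/24300 rad ≈ -0.009095 rad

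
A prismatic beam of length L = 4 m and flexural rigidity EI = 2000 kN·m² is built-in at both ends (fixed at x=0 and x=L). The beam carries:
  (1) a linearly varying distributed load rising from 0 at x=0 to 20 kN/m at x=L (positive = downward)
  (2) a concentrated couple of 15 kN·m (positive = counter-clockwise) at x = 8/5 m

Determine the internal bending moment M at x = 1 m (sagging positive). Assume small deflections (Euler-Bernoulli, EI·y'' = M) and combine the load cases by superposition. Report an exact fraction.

M(1) = 41/10 kN·m

Load 1 — triangular load w₀=20 kN/m (0→w₀ over full span):
  M_1 = 3w₀Lx/20 - w₀L²/30 - w₀x³/(6L) = 3·20·4·1/20 - 20·4²/30 - 20·1³/(6·4) = 1/2 kN·m
Load 2 — applied couple M₀=15 kN·m at a=8/5 m (b=L-a=12/5):
  M_2 = R_Ax - M_A  [x≤a] with R_A=27/5, M_A=9/5 = (27/5)·1 - (9/5) = 18/5 kN·m
Superposition: M = Σ M_i = 41/10 kN·m ≈ 4.100000 kN·m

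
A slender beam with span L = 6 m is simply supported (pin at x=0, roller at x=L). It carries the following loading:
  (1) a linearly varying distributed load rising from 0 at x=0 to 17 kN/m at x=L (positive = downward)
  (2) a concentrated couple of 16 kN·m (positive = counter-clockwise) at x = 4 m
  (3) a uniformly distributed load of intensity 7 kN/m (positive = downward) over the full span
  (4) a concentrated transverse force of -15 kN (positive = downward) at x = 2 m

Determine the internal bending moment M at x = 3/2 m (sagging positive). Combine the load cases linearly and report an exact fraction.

Load 1 — triangular load w₀=17 kN/m (0→w₀ over full span):
  M_1 = w₀Lx/6 - w₀x³/(6L) = 17·6·(3/2)/6 - 17·(3/2)³/(6·6) = 765/32 kN·m
Load 2 — applied couple M₀=16 kN·m at a=4 m (b=L-a=2):
  M_2 = M₀x/L  [x≤a] = 16·(3/2)/6 = 4 kN·m
Load 3 — uniform load w=7 kN/m over full span:
  M_3 = wx(L-x)/2 = 7·(3/2)·(6-(3/2))/2 = 189/8 kN·m
Load 4 — point force P=-15 kN at a=2 m (b=L-a=4):
  M_4 = Pbx/L  [x≤a] = (-15)·4·(3/2)/6 = -15 kN·m
Superposition: M = Σ M_i = 1169/32 kN·m ≈ 36.531250 kN·m

M(3/2) = 1169/32 kN·m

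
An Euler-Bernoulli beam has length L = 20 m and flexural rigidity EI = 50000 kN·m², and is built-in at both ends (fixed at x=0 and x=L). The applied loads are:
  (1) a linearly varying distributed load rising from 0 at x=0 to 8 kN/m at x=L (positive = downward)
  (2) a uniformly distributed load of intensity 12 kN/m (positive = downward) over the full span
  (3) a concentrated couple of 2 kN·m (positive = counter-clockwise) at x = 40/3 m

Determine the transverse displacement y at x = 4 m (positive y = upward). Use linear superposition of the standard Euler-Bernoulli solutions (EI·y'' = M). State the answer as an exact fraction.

y(4) = -37303/703125 m

Load 1 — triangular load w₀=8 kN/m (0→w₀ over full span):
  y_1 = -w₀x²(L-x)²(x+2L)/(120LEI) = -8·4²·(20-4)²·(4+2·20)/(120·20·50000) = -2816/234375 m
Load 2 — uniform load w=12 kN/m over full span:
  y_2 = -wx²(L-x)²/(24EI) = -12·4²·(20-4)²/(24·50000) = -128/3125 m
Load 3 — applied couple M₀=2 kN·m at a=40/3 m (b=L-a=20/3):
  y_3 = (R_Ax³/6 - M_Ax²/2)/EI  [x≤a] with R_A=2/15, M_A=2/3 = ((2/15)·4³/6 - (2/3)·4²/2)/50000 = -11/140625 m
Superposition: y = Σ y_i = -37303/703125 m ≈ -0.053053 m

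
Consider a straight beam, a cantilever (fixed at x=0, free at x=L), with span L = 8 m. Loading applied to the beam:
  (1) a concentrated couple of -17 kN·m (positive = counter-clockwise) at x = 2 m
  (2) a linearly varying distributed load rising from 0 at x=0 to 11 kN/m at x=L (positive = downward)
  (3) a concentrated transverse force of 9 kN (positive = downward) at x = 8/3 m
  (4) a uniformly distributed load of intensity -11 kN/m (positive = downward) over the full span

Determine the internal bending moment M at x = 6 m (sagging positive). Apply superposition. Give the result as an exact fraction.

M(6) = 11/6 kN·m

Load 1 — applied couple M₀=-17 kN·m at a=2 m (b=L-a=6):
  M_1 = 0  [x>a] = 0 kN·m
Load 2 — triangular load w₀=11 kN/m (0→w₀ over full span):
  M_2 = w₀Lx/2 - w₀L²/3 - w₀x³/(6L) = 11·8·6/2 - 11·8²/3 - 11·6³/(6·8) = -121/6 kN·m
Load 3 — point force P=9 kN at a=8/3 m (b=L-a=16/3):
  M_3 = 0  [x>a] = 0 kN·m
Load 4 — uniform load w=-11 kN/m over full span:
  M_4 = -w(L-x)²/2 = -(-11)·(8-6)²/2 = 22 kN·m
Superposition: M = Σ M_i = 11/6 kN·m ≈ 1.833333 kN·m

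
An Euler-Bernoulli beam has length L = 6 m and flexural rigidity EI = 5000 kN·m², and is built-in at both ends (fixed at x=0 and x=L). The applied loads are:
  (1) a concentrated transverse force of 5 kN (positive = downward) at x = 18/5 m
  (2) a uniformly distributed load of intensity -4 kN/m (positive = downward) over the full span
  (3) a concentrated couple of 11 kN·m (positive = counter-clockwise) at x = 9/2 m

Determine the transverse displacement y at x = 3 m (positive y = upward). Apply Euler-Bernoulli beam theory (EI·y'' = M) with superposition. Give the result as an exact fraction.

Load 1 — point force P=5 kN at a=18/5 m (b=L-a=12/5):
  y_1 = -Pb²x²(3aL-(3a+b)x)/(6L³EI)  [x≤a] = -5·(12/5)²·3²·(3·(18/5)·6-(3·(18/5)+(12/5))·3)/(6·6³·5000) = -63/62500 m
Load 2 — uniform load w=-4 kN/m over full span:
  y_2 = -wx²(L-x)²/(24EI) = -(-4)·3²·(6-3)²/(24·5000) = 27/10000 m
Load 3 — applied couple M₀=11 kN·m at a=9/2 m (b=L-a=3/2):
  y_3 = (R_Ax³/6 - M_Ax²/2)/EI  [x≤a] with R_A=33/16, M_A=55/16 = ((33/16)·3³/6 - (55/16)·3²/2)/5000 = -99/80000 m
Superposition: y = Σ y_i = 909/2000000 m ≈ 0.000454 m

y(3) = 909/2000000 m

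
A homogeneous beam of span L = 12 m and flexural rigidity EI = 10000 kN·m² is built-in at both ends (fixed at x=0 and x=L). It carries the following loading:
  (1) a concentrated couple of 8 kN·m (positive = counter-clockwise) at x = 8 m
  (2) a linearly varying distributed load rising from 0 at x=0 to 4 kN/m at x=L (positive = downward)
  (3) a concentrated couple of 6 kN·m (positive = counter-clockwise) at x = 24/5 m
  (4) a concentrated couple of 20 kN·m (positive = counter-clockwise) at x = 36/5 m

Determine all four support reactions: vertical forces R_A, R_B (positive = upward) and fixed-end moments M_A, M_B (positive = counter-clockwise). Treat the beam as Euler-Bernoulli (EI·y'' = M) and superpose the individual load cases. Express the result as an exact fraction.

Load 1 — applied couple M₀=8 kN·m at a=8 m (b=L-a=4):
  R_A = 6M₀ab/L³ = 6·8·8·4/12³ = 8/9 kN
  M_A = M₀b(2a-b)/L² = 8·4·(2·8-4)/12² = 8/3 kN·m
  R_B = -6M₀ab/L³ = -6·8·8·4/12³ = -8/9 kN
  M_B = M₀a(2b-a)/L² = 8·8·(2·4-8)/12² = 0 kN·m
Load 2 — triangular load w₀=4 kN/m (0→w₀ over full span):
  R_A = 3w₀L/20 = 3·4·12/20 = 36/5 kN
  M_A = w₀L²/30 = 4·12²/30 = 96/5 kN·m
  R_B = 7w₀L/20 = 7·4·12/20 = 84/5 kN
  M_B = -w₀L²/20 = -4·12²/20 = -144/5 kN·m
Load 3 — applied couple M₀=6 kN·m at a=24/5 m (b=L-a=36/5):
  R_A = 6M₀ab/L³ = 6·6·(24/5)·(36/5)/12³ = 18/25 kN
  M_A = M₀b(2a-b)/L² = 6·(36/5)·(2·(24/5)-(36/5))/12² = 18/25 kN·m
  R_B = -6M₀ab/L³ = -6·6·(24/5)·(36/5)/12³ = -18/25 kN
  M_B = M₀a(2b-a)/L² = 6·(24/5)·(2·(36/5)-(24/5))/12² = 48/25 kN·m
Load 4 — applied couple M₀=20 kN·m at a=36/5 m (b=L-a=24/5):
  R_A = 6M₀ab/L³ = 6·20·(36/5)·(24/5)/12³ = 12/5 kN
  M_A = M₀b(2a-b)/L² = 20·(24/5)·(2·(36/5)-(24/5))/12² = 32/5 kN·m
  R_B = -6M₀ab/L³ = -6·20·(36/5)·(24/5)/12³ = -12/5 kN
  M_B = M₀a(2b-a)/L² = 20·(36/5)·(2·(24/5)-(36/5))/12² = 12/5 kN·m
Superposition: R_A = 2522/225 kN, M_A = 2174/75 kN·m, R_B = 2878/225 kN, M_B = -612/25 kN·m

R_A = 2522/225 kN, M_A = 2174/75 kN·m, R_B = 2878/225 kN, M_B = -612/25 kN·m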